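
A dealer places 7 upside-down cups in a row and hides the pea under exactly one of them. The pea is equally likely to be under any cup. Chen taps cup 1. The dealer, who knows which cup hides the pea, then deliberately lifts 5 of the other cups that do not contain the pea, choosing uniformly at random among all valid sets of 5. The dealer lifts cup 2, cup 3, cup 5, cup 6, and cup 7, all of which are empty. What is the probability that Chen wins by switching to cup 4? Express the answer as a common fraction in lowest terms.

Consider each possible location of the pea in turn.
If it is under cup 1 (prior 1/7): the dealer has 6 equally likely choices, so probability 1/6; weight (1/7)·(1/6) = 1/42.
If it is under any of cups 2, 3, 5, 6, and 7 (prior 1/7 each): that cup was opened and seen not to hold the prize — ruled out; weight (1/7)·0 = 0 each.
If it is under cup 4 (prior 1/7): the dealer has no choice, probability 1; weight (1/7)·1 = 1/7.
The weights sum to 1/6.
So P(the pea under cup 4 | the dealer opened cup 2, cup 3, cup 5, cup 6, and cup 7) = (1/7) / (1/6) = 6/7.

6/7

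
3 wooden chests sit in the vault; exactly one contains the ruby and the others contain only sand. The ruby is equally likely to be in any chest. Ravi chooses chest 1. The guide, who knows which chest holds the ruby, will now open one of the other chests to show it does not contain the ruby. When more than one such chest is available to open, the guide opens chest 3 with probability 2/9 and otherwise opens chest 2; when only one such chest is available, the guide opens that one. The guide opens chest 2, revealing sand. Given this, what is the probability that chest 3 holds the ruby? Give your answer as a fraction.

9/16

Apply Bayes' rule, conditioning on where the ruby actually is.
If it is in chest 1 (prior 1/3): chest 3 is available but not opened, probability 7/9; weight (1/3)·(7/9) = 7/27.
If it is in chest 2 (prior 1/3): the guide opened chest 2, so this case is ruled out; weight (1/3)·0 = 0.
If it is in chest 3 (prior 1/3): only chest 2 is available, probability 1; weight (1/3)·1 = 1/3.
The weights sum to 16/27.
So P(the ruby in chest 3 | the guide opened chest 2) = (1/3) / (16/27) = 9/16.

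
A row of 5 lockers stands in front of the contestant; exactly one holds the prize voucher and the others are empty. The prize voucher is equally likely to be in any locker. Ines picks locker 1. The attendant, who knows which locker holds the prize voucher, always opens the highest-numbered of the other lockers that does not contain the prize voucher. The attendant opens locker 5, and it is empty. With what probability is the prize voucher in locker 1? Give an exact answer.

Apply Bayes' rule, conditioning on where the prize voucher actually is.
If it is in any of lockers 1, 2, 3, and 4 (prior 1/5 each): locker 5 is the highest-numbered option available, probability 1; weight (1/5)·1 = 1/5 each.
If it is in locker 5 (prior 1/5): the attendant opened locker 5, so this case is ruled out; weight (1/5)·0 = 0.
The weights sum to 4/5.
So P(the prize voucher in locker 1 | the attendant opened locker 5) = (1/5) / (4/5) = 1/4.

1/4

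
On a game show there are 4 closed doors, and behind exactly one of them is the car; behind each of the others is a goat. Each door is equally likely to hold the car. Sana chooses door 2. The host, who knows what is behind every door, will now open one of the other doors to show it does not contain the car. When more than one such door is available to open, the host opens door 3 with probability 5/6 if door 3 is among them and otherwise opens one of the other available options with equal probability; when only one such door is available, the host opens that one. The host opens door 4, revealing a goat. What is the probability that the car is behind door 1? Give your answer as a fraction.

Condition on the true location of the car.
If it is behind door 1 (prior 1/4): door 3 is available but not opened, probability 1/6; weight (1/4)·(1/6) = 1/24.
If it is behind door 2 (prior 1/4): door 3 is available but not opened; door 4 gets probability (1 − 5/6)/2 = 1/12; weight (1/4)·(1/12) = 1/48.
If it is behind door 3 (prior 1/4): door 3 holds the prize so is unavailable; the host chooses uniformly among the 2 others, probability 1/2; weight (1/4)·(1/2) = 1/8.
If it is behind door 4 (prior 1/4): the host opened door 4, so this case is ruled out; weight (1/4)·0 = 0.
The weights sum to 3/16.
So P(the car behind door 1 | the host opened door 4) = (1/24) / (3/16) = 2/9.

2/9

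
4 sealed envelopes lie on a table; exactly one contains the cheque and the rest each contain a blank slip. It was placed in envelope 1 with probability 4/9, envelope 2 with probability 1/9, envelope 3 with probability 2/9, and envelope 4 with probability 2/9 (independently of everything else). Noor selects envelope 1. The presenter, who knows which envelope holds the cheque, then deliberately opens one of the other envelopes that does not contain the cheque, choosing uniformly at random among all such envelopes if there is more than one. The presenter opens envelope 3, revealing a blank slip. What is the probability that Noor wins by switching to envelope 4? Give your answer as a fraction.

Apply Bayes' rule, conditioning on where the cheque actually is.
If it is in envelope 1 (prior 4/9): the presenter has 3 equally likely choices, so probability 1/3; weight (4/9)·(1/3) = 4/27.
If it is in envelope 2 (prior 1/9): the presenter has 2 equally likely choices, so probability 1/2; weight (1/9)·(1/2) = 1/18.
If it is in envelope 3 (prior 2/9): the presenter opened envelope 3, so this case is ruled out; weight (2/9)·0 = 0.
If it is in envelope 4 (prior 2/9): the presenter has 2 equally likely choices, so probability 1/2; weight (2/9)·(1/2) = 1/9.
The weights sum to 17/54.
So P(the cheque in envelope 4 | the presenter opened envelope 3) = (1/9) / (17/54) = 6/17.

6/17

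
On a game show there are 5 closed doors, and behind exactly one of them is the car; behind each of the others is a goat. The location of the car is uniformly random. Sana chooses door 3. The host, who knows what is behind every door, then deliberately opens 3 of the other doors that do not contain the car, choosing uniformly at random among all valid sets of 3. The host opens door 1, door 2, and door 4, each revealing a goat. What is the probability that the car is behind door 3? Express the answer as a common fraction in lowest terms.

Consider each possible location of the car in turn.
If it is behind any of doors 1, 2, and 4 (prior 1/5 each): that door was opened and seen not to hold the prize — ruled out; weight (1/5)·0 = 0 each.
If it is behind door 3 (prior 1/5): the host has 4 equally likely choices, so probability 1/4; weight (1/5)·(1/4) = 1/20.
If it is behind door 5 (prior 1/5): the host has no choice, probability 1; weight (1/5)·1 = 1/5.
The weights sum to 1/4.
So P(the car behind door 3 | the host opened door 1, door 2, and door 4) = (1/20) / (1/4) = 1/5.

1/5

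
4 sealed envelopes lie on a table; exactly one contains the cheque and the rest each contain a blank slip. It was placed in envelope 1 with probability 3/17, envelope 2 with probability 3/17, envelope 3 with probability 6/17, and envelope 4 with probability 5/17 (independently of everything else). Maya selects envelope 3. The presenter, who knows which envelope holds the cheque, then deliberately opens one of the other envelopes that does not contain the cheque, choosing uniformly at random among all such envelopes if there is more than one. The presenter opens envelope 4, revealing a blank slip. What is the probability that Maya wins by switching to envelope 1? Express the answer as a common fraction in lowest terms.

3/10

Apply Bayes' rule, conditioning on where the cheque actually is.
If it is in either of envelopes 1 and 2 (prior 3/17 each): the presenter has 2 equally likely choices, so probability 1/2; weight (3/17)·(1/2) = 3/34 each.
If it is in envelope 3 (prior 6/17): the presenter has 3 equally likely choices, so probability 1/3; weight (6/17)·(1/3) = 2/17.
If it is in envelope 4 (prior 5/17): the presenter opened envelope 4, so this case is ruled out; weight (5/17)·0 = 0.
The weights sum to 5/17.
So P(the cheque in envelope 1 | the presenter opened envelope 4) = (3/34) / (5/17) = 3/10.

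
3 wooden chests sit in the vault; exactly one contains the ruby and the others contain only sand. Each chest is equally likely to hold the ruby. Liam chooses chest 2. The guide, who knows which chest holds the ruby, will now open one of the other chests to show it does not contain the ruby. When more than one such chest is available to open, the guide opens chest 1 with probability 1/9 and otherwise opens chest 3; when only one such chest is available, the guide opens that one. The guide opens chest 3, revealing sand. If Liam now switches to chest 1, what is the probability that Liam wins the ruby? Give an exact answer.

Condition on the true location of the ruby.
If it is in chest 1 (prior 1/3): only chest 3 is available, probability 1; weight (1/3)·1 = 1/3.
If it is in chest 2 (prior 1/3): chest 1 is available but not opened, probability 8/9; weight (1/3)·(8/9) = 8/27.
If it is in chest 3 (prior 1/3): the guide opened chest 3, so this case is ruled out; weight (1/3)·0 = 0.
The weights sum to 17/27.
So P(the ruby in chest 1 | the guide opened chest 3) = (1/3) / (17/27) = 9/17.

9/17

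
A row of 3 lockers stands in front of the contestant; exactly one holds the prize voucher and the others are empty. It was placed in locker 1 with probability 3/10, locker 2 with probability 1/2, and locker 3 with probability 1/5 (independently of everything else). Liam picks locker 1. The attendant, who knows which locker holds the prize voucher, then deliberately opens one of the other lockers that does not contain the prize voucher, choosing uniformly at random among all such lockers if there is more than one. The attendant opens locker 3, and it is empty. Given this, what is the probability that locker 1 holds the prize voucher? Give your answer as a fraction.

3/13

Condition on the true location of the prize voucher.
If it is in locker 1 (prior 3/10): the attendant has 2 equally likely choices, so probability 1/2; weight (3/10)·(1/2) = 3/20.
If it is in locker 2 (prior 1/2): the attendant has no choice, probability 1; weight (1/2)·1 = 1/2.
If it is in locker 3 (prior 1/5): the attendant opened locker 3, so this case is ruled out; weight (1/5)·0 = 0.
The weights sum to 13/20.
So P(the prize voucher in locker 1 | the attendant opened locker 3) = (3/20) / (13/20) = 3/13.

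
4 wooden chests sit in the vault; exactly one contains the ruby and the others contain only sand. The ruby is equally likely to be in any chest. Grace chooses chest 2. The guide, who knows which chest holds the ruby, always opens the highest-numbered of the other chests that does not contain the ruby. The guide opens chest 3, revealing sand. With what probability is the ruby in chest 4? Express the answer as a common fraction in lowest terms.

1

Consider each possible location of the ruby in turn.
If it is in either of chests 1 and 2 (prior 1/4 each): the guide would have opened chest 4 instead, probability 0; weight (1/4)·0 = 0 each.
If it is in chest 3 (prior 1/4): the guide opened chest 3, so this case is ruled out; weight (1/4)·0 = 0.
If it is in chest 4 (prior 1/4): chest 3 is the highest-numbered option available, probability 1; weight (1/4)·1 = 1/4.
The weights sum to 1/4.
So P(the ruby in chest 4 | the guide opened chest 3) = (1/4) / (1/4) = 1.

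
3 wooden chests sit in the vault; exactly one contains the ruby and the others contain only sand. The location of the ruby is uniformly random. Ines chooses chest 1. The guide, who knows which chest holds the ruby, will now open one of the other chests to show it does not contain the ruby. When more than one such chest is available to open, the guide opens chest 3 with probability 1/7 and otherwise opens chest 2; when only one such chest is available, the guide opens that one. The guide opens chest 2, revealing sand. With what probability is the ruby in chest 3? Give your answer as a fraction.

7/13

Condition on the true location of the ruby.
If it is in chest 1 (prior 1/3): chest 3 is available but not opened, probability 6/7; weight (1/3)·(6/7) = 2/7.
If it is in chest 2 (prior 1/3): the guide opened chest 2, so this case is ruled out; weight (1/3)·0 = 0.
If it is in chest 3 (prior 1/3): only chest 2 is available, probability 1; weight (1/3)·1 = 1/3.
The weights sum to 13/21.
So P(the ruby in chest 3 | the guide opened chest 2) = (1/3) / (13/21) = 7/13.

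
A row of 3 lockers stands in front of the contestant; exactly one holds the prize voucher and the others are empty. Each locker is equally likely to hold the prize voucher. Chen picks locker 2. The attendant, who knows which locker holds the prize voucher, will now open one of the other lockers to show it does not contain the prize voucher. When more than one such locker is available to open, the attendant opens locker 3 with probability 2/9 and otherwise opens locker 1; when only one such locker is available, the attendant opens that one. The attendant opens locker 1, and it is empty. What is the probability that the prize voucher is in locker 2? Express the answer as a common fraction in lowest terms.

Apply Bayes' rule, conditioning on where the prize voucher actually is.
If it is in locker 1 (prior 1/3): the attendant opened locker 1, so this case is ruled out; weight (1/3)·0 = 0.
If it is in locker 2 (prior 1/3): locker 3 is available but not opened, probability 7/9; weight (1/3)·(7/9) = 7/27.
If it is in locker 3 (prior 1/3): only locker 1 is available, probability 1; weight (1/3)·1 = 1/3.
The weights sum to 16/27.
So P(the prize voucher in locker 2 | the attendant opened locker 1) = (7/27) / (16/27) = 7/16.

7/16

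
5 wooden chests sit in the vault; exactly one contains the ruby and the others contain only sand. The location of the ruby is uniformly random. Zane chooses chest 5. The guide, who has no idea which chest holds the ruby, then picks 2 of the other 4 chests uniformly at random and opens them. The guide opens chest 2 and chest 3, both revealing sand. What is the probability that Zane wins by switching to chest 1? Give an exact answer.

Because the guide chose which chests to open without knowing where the ruby is, the choice is independent of the prize location. Learning that none of the 2 opened chests holds the ruby simply rules out those 2 locations and leaves the remaining 3 chests still equally likely by symmetry.
So P(the ruby in chest 1) = 1/3.

1/3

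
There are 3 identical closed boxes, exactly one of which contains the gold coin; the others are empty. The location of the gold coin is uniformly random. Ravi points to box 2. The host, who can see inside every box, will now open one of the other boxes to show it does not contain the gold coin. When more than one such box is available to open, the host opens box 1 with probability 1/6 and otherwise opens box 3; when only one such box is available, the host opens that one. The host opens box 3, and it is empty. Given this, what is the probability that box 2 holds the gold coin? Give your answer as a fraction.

Condition on the true location of the gold coin.
If it is in box 1 (prior 1/3): only box 3 is available, probability 1; weight (1/3)·1 = 1/3.
If it is in box 2 (prior 1/3): box 1 is available but not opened, probability 5/6; weight (1/3)·(5/6) = 5/18.
If it is in box 3 (prior 1/3): the host opened box 3, so this case is ruled out; weight (1/3)·0 = 0.
The weights sum to 11/18.
So P(the gold coin in box 2 | the host opened box 3) = (5/18) / (11/18) = 5/11.

5/11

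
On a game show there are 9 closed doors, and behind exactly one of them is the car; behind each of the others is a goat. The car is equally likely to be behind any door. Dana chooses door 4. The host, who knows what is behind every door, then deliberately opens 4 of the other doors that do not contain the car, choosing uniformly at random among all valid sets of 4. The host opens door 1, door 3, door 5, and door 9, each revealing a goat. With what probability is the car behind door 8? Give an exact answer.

Apply Bayes' rule, conditioning on where the car actually is.
If it is behind any of doors 1, 3, 5, and 9 (prior 1/9 each): that door was opened and seen not to hold the prize — ruled out; weight (1/9)·0 = 0 each.
If it is behind any of doors 2, 6, 7, and 8 (prior 1/9 each): the host has 35 equally likely choices, so probability 1/35; weight (1/9)·(1/35) = 1/315 each.
If it is behind door 4 (prior 1/9): the host has 70 equally likely choices, so probability 1/70; weight (1/9)·(1/70) = 1/630.
The weights sum to 1/70.
So P(the car behind door 8 | the host opened door 1, door 3, door 5, and door 9) = (1/315) / (1/70) = 2/9.

2/9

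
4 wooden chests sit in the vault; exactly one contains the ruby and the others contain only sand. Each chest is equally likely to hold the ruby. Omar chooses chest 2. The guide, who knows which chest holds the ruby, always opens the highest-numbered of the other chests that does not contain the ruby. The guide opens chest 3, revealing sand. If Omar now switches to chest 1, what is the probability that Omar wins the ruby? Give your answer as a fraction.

Consider each possible location of the ruby in turn.
If it is in either of chests 1 and 2 (prior 1/4 each): the guide would have opened chest 4 instead, probability 0; weight (1/4)·0 = 0 each.
If it is in chest 3 (prior 1/4): the guide opened chest 3, so this case is ruled out; weight (1/4)·0 = 0.
If it is in chest 4 (prior 1/4): chest 3 is the highest-numbered option available, probability 1; weight (1/4)·1 = 1/4.
The weights sum to 1/4.
So P(the ruby in chest 1 | the guide opened chest 3) = 0 / (1/4) = 0.

0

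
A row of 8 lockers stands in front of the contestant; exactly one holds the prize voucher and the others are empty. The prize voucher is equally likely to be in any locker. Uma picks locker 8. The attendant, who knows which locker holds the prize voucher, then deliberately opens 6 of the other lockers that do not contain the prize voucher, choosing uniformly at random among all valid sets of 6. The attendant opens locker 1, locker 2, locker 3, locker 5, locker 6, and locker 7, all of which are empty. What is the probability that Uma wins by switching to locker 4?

7/8

Condition on the true location of the prize voucher.
If it is in any of lockers 1, 2, 3, 5, 6, and 7 (prior 1/8 each): that locker was opened and seen not to hold the prize — ruled out; weight (1/8)·0 = 0 each.
If it is in locker 4 (prior 1/8): the attendant has no choice, probability 1; weight (1/8)·1 = 1/8.
If it is in locker 8 (prior 1/8): the attendant has 7 equally likely choices, so probability 1/7; weight (1/8)·(1/7) = 1/56.
The weights sum to 1/7.
So P(the prize voucher in locker 4 | the attendant opened locker 1, locker 2, locker 3, locker 5, locker 6, and locker 7) = (1/8) / (1/7) = 7/8.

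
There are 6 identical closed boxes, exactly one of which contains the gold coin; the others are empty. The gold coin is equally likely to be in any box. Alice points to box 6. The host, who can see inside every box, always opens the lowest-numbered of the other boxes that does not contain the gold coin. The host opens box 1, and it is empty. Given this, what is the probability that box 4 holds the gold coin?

Apply Bayes' rule, conditioning on where the gold coin actually is.
If it is in box 1 (prior 1/6): the host opened box 1, so this case is ruled out; weight (1/6)·0 = 0.
If it is in any of boxes 2, 3, 4, 5, and 6 (prior 1/6 each): box 1 is the lowest-numbered option available, probability 1; weight (1/6)·1 = 1/6 each.
The weights sum to 5/6.
So P(the gold coin in box 4 | the host opened box 1) = (1/6) / (5/6) = 1/5.

1/5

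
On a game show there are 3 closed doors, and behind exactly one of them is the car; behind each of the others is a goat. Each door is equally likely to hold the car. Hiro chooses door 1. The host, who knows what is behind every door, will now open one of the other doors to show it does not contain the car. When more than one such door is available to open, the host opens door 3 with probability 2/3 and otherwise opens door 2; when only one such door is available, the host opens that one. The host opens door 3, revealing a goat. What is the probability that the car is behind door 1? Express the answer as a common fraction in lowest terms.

Apply Bayes' rule, conditioning on where the car actually is.
If it is behind door 1 (prior 1/3): door 3 is available, opened with probability 2/3; weight (1/3)·(2/3) = 2/9.
If it is behind door 2 (prior 1/3): only door 3 is available, probability 1; weight (1/3)·1 = 1/3.
If it is behind door 3 (prior 1/3): the host opened door 3, so this case is ruled out; weight (1/3)·0 = 0.
The weights sum to 5/9.
So P(the car behind door 1 | the host opened door 3) = (2/9) / (5/9) = 2/5.

2/5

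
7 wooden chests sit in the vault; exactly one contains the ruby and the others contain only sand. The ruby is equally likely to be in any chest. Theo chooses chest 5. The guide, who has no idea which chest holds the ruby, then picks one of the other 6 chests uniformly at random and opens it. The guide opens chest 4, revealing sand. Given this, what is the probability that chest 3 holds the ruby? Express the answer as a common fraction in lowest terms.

1/6

Consider each possible location of the ruby in turn.
If it is in any of chests 1, 2, 3, 5, 6, and 7 (prior 1/7 each): the guide picks chest 4 with probability 1/6 regardless, and it is not the prize; weight (1/7)·(1/6) = 1/42 each.
If it is in chest 4 (prior 1/7): the guide opened chest 4, so this case is ruled out; weight (1/7)·0 = 0.
The weights sum to 1/7.
So P(the ruby in chest 3 | the guide opened chest 4) = (1/42) / (1/7) = 1/6.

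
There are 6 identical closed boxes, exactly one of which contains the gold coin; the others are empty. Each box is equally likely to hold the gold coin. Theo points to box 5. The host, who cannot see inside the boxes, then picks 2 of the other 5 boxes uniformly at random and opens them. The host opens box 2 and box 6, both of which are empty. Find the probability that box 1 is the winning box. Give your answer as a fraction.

Consider each possible location of the gold coin in turn.
If it is in any of boxes 1, 3, 4, and 5 (prior 1/6 each): the host picks exactly this set with probability 1/10 regardless, and none is the prize; weight (1/6)·(1/10) = 1/60 each.
If it is in either of boxes 2 and 6 (prior 1/6 each): that box was opened and seen not to hold the prize — ruled out; weight (1/6)·0 = 0 each.
The weights sum to 1/15.
So P(the gold coin in box 1 | the host opened box 2 and box 6) = (1/60) / (1/15) = 1/4.

1/4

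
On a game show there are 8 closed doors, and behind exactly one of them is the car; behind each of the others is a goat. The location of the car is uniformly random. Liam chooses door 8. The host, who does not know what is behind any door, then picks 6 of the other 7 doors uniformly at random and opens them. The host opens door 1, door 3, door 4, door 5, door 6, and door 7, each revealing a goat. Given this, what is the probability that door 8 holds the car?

1/2

Because the host chose which doors to open without knowing where the car is, the choice is independent of the prize location. Learning that none of the 6 opened doors holds the car simply rules out those 6 locations and leaves the remaining 2 doors still equally likely by symmetry.
So P(the car behind door 8) = 1/2.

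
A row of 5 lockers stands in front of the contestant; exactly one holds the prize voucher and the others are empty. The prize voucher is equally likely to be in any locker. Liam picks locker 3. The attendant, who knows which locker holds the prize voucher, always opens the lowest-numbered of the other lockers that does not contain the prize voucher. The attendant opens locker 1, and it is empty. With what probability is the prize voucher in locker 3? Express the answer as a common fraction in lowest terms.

Condition on the true location of the prize voucher.
If it is in locker 1 (prior 1/5): the attendant opened locker 1, so this case is ruled out; weight (1/5)·0 = 0.
If it is in any of lockers 2, 3, 4, and 5 (prior 1/5 each): locker 1 is the lowest-numbered option available, probability 1; weight (1/5)·1 = 1/5 each.
The weights sum to 4/5.
So P(the prize voucher in locker 3 | the attendant opened locker 1) = (1/5) / (4/5) = 1/4.

1/4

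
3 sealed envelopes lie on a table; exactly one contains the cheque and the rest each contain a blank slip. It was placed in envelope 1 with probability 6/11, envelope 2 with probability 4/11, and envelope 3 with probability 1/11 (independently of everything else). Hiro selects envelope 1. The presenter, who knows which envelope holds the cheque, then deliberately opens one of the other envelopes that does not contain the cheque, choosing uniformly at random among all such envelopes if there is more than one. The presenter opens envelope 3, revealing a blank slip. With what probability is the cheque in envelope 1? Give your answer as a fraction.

Consider each possible location of the cheque in turn.
If it is in envelope 1 (prior 6/11): the presenter has 2 equally likely choices, so probability 1/2; weight (6/11)·(1/2) = 3/11.
If it is in envelope 2 (prior 4/11): the presenter has no choice, probability 1; weight (4/11)·1 = 4/11.
If it is in envelope 3 (prior 1/11): the presenter opened envelope 3, so this case is ruled out; weight (1/11)·0 = 0.
The weights sum to 7/11.
So P(the cheque in envelope 1 | the presenter opened envelope 3) = (3/11) / (7/11) = 3/7.

3/7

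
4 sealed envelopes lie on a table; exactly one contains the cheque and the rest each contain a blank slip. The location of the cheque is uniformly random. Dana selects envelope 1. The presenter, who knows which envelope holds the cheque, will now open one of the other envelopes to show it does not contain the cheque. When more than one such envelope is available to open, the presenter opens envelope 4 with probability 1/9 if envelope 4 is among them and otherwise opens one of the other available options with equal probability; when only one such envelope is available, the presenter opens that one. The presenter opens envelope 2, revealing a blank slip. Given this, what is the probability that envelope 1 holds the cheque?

8/33

Consider each possible location of the cheque in turn.
If it is in envelope 1 (prior 1/4): envelope 4 is available but not opened; envelope 2 gets probability (1 − 1/9)/2 = 4/9; weight (1/4)·(4/9) = 1/9.
If it is in envelope 2 (prior 1/4): the presenter opened envelope 2, so this case is ruled out; weight (1/4)·0 = 0.
If it is in envelope 3 (prior 1/4): envelope 4 is available but not opened, probability 8/9; weight (1/4)·(8/9) = 2/9.
If it is in envelope 4 (prior 1/4): envelope 4 holds the prize so is unavailable; the presenter chooses uniformly among the 2 others, probability 1/2; weight (1/4)·(1/2) = 1/8.
The weights sum to 11/24.
So P(the cheque in envelope 1 | the presenter opened envelope 2) = (1/9) / (11/24) = 8/33.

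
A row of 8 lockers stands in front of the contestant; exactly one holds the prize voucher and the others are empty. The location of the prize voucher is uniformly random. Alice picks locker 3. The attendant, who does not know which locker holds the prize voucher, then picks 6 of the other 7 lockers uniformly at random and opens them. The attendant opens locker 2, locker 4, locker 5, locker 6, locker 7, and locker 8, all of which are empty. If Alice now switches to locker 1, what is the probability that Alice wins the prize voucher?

Because the attendant chose which lockers to open without knowing where the prize voucher is, the choice is independent of the prize location. Learning that none of the 6 opened lockers holds the prize voucher simply rules out those 6 locations and leaves the remaining 2 lockers still equally likely by symmetry.
So P(the prize voucher in locker 1) = 1/2.

1/2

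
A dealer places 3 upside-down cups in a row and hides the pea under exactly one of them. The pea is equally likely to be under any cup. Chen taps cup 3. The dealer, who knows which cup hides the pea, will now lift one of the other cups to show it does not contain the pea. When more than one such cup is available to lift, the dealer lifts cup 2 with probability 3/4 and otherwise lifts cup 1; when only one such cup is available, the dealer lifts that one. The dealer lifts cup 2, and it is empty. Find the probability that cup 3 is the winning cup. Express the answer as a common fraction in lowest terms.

Condition on the true location of the pea.
If it is under cup 1 (prior 1/3): only cup 2 is available, probability 1; weight (1/3)·1 = 1/3.
If it is under cup 2 (prior 1/3): the dealer opened cup 2, so this case is ruled out; weight (1/3)·0 = 0.
If it is under cup 3 (prior 1/3): cup 2 is available, opened with probability 3/4; weight (1/3)·(3/4) = 1/4.
The weights sum to 7/12.
So P(the pea under cup 3 | the dealer opened cup 2) = (1/4) / (7/12) = 3/7.

3/7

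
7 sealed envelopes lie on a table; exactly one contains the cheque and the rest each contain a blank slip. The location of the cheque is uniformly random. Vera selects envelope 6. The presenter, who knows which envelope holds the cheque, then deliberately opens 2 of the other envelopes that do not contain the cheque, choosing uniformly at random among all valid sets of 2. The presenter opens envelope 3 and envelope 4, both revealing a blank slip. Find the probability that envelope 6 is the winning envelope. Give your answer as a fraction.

1/7

Consider each possible location of the cheque in turn.
If it is in any of envelopes 1, 2, 5, and 7 (prior 1/7 each): the presenter has 10 equally likely choices, so probability 1/10; weight (1/7)·(1/10) = 1/70 each.
If it is in either of envelopes 3 and 4 (prior 1/7 each): that envelope was opened and seen not to hold the prize — ruled out; weight (1/7)·0 = 0 each.
If it is in envelope 6 (prior 1/7): the presenter has 15 equally likely choices, so probability 1/15; weight (1/7)·(1/15) = 1/105.
The weights sum to 1/15.
So P(the cheque in envelope 6 | the presenter opened envelope 3 and envelope 4) = (1/105) / (1/15) = 1/7.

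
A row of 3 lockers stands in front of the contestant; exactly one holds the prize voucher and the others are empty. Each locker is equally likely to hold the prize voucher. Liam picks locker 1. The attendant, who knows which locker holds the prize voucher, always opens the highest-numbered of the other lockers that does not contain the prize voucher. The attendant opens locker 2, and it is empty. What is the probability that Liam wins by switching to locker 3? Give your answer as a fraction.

1

Apply Bayes' rule, conditioning on where the prize voucher actually is.
If it is in locker 1 (prior 1/3): the attendant would have opened locker 3 instead, probability 0; weight (1/3)·0 = 0.
If it is in locker 2 (prior 1/3): the attendant opened locker 2, so this case is ruled out; weight (1/3)·0 = 0.
If it is in locker 3 (prior 1/3): locker 2 is the highest-numbered option available, probability 1; weight (1/3)·1 = 1/3.
The weights sum to 1/3.
So P(the prize voucher in locker 3 | the attendant opened locker 2) = (1/3) / (1/3) = 1.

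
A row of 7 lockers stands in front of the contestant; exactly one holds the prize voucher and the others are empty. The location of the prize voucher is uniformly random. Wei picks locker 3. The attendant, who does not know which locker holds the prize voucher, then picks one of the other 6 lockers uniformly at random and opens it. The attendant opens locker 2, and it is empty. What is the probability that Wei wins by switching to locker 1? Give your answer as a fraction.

1/6

Consider each possible location of the prize voucher in turn.
If it is in any of lockers 1, 3, 4, 5, 6, and 7 (prior 1/7 each): the attendant picks locker 2 with probability 1/6 regardless, and it is not the prize; weight (1/7)·(1/6) = 1/42 each.
If it is in locker 2 (prior 1/7): the attendant opened locker 2, so this case is ruled out; weight (1/7)·0 = 0.
The weights sum to 1/7.
So P(the prize voucher in locker 1 | the attendant opened locker 2) = (1/42) / (1/7) = 1/6.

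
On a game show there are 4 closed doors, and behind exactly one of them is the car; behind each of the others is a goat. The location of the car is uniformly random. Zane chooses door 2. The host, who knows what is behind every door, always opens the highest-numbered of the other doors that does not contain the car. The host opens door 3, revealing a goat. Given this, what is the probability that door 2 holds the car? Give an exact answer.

0

Apply Bayes' rule, conditioning on where the car actually is.
If it is behind either of doors 1 and 2 (prior 1/4 each): the host would have opened door 4 instead, probability 0; weight (1/4)·0 = 0 each.
If it is behind door 3 (prior 1/4): the host opened door 3, so this case is ruled out; weight (1/4)·0 = 0.
If it is behind door 4 (prior 1/4): door 3 is the highest-numbered option available, probability 1; weight (1/4)·1 = 1/4.
The weights sum to 1/4.
So P(the car behind door 2 | the host opened door 3) = 0 / (1/4) = 0.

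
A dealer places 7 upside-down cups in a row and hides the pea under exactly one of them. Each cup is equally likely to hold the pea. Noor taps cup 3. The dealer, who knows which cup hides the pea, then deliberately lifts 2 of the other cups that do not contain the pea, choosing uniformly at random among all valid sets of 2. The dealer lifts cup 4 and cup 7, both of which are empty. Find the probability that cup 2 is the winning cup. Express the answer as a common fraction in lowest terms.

Consider each possible location of the pea in turn.
If it is under any of cups 1, 2, 5, and 6 (prior 1/7 each): the dealer has 10 equally likely choices, so probability 1/10; weight (1/7)·(1/10) = 1/70 each.
If it is under cup 3 (prior 1/7): the dealer has 15 equally likely choices, so probability 1/15; weight (1/7)·(1/15) = 1/105.
If it is under either of cups 4 and 7 (prior 1/7 each): that cup was opened and seen not to hold the prize — ruled out; weight (1/7)·0 = 0 each.
The weights sum to 1/15.
So P(the pea under cup 2 | the dealer opened cup 4 and cup 7) = (1/70) / (1/15) = 3/14.

3/14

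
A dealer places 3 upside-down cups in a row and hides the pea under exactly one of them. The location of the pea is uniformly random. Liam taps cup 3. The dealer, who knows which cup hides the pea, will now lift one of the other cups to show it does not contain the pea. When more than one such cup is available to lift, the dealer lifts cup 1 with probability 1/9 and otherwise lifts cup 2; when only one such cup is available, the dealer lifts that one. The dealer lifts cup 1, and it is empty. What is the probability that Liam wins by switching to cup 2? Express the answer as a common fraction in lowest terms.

9/10

Apply Bayes' rule, conditioning on where the pea actually is.
If it is under cup 1 (prior 1/3): the dealer opened cup 1, so this case is ruled out; weight (1/3)·0 = 0.
If it is under cup 2 (prior 1/3): only cup 1 is available, probability 1; weight (1/3)·1 = 1/3.
If it is under cup 3 (prior 1/3): cup 1 is available, opened with probability 1/9; weight (1/3)·(1/9) = 1/27.
The weights sum to 10/27.
So P(the pea under cup 2 | the dealer opened cup 1) = (1/3) / (10/27) = 9/10.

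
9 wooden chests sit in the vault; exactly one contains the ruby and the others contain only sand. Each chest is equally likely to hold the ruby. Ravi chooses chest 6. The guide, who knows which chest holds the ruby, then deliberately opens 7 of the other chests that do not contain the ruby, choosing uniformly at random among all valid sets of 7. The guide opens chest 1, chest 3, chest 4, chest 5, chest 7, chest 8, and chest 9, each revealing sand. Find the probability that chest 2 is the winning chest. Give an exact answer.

8/9

Consider each possible location of the ruby in turn.
If it is in any of chests 1, 3, 4, 5, 7, 8, and 9 (prior 1/9 each): that chest was opened and seen not to hold the prize — ruled out; weight (1/9)·0 = 0 each.
If it is in chest 2 (prior 1/9): the guide has no choice, probability 1; weight (1/9)·1 = 1/9.
If it is in chest 6 (prior 1/9): the guide has 8 equally likely choices, so probability 1/8; weight (1/9)·(1/8) = 1/72.
The weights sum to 1/8.
So P(the ruby in chest 2 | the guide opened chest 1, chest 3, chest 4, chest 5, chest 7, chest 8, and chest 9) = (1/9) / (1/8) = 8/9.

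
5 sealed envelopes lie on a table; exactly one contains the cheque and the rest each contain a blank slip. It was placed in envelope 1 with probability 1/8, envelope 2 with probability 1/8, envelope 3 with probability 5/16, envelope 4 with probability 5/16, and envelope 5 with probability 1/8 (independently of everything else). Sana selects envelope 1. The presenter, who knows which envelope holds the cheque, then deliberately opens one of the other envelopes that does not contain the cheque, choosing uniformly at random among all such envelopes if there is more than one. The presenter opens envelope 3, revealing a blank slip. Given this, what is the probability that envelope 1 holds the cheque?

Apply Bayes' rule, conditioning on where the cheque actually is.
If it is in envelope 1 (prior 1/8): the presenter has 4 equally likely choices, so probability 1/4; weight (1/8)·(1/4) = 1/32.
If it is in either of envelopes 2 and 5 (prior 1/8 each): the presenter has 3 equally likely choices, so probability 1/3; weight (1/8)·(1/3) = 1/24 each.
If it is in envelope 3 (prior 5/16): the presenter opened envelope 3, so this case is ruled out; weight (5/16)·0 = 0.
If it is in envelope 4 (prior 5/16): the presenter has 3 equally likely choices, so probability 1/3; weight (5/16)·(1/3) = 5/48.
The weights sum to 7/32.
So P(the cheque in envelope 1 | the presenter opened envelope 3) = (1/32) / (7/32) = 1/7.

1/7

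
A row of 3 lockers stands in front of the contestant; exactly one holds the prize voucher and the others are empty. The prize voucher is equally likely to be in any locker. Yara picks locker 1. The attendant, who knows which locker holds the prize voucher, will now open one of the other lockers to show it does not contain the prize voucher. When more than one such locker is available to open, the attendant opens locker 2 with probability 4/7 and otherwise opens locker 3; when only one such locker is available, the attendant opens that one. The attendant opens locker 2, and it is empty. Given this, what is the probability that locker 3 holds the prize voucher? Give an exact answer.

Consider each possible location of the prize voucher in turn.
If it is in locker 1 (prior 1/3): locker 2 is available, opened with probability 4/7; weight (1/3)·(4/7) = 4/21.
If it is in locker 2 (prior 1/3): the attendant opened locker 2, so this case is ruled out; weight (1/3)·0 = 0.
If it is in locker 3 (prior 1/3): only locker 2 is available, probability 1; weight (1/3)·1 = 1/3.
The weights sum to 11/21.
So P(the prize voucher in locker 3 | the attendant opened locker 2) = (1/3) / (11/21) = 7/11.

7/11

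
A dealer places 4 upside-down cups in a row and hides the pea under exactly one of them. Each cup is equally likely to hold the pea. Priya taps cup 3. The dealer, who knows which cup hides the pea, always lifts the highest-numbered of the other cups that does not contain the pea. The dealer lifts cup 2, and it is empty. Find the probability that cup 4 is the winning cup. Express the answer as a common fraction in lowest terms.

1

Apply Bayes' rule, conditioning on where the pea actually is.
If it is under either of cups 1 and 3 (prior 1/4 each): the dealer would have opened cup 4 instead, probability 0; weight (1/4)·0 = 0 each.
If it is under cup 2 (prior 1/4): the dealer opened cup 2, so this case is ruled out; weight (1/4)·0 = 0.
If it is under cup 4 (prior 1/4): cup 2 is the highest-numbered option available, probability 1; weight (1/4)·1 = 1/4.
The weights sum to 1/4.
So P(the pea under cup 4 | the dealer opened cup 2) = (1/4) / (1/4) = 1.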